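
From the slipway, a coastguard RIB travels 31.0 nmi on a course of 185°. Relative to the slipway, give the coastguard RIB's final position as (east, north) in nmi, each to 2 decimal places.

Leg 1 (185°, 31.0 nmi): east 31.0 sin 185° = -2.70, north 31.0 cos 185° = -30.88
Summing: -2.70 nmi east, -30.88 nmi north → (-2.70, -30.88).

(-2.70, -30.88)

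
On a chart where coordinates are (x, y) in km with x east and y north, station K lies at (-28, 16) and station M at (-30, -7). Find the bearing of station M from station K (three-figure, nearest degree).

Δeast = -30 − -28 = -2.00; Δnorth = -7 − 16 = -23.00.
Bearing = atan2(Δeast, Δnorth) mod 360° = 184.97° ≈ 185°.

185°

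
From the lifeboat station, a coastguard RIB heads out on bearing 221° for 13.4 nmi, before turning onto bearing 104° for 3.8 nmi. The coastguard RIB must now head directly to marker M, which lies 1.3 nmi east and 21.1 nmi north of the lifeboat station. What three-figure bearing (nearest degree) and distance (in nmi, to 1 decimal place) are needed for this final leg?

Leg 1 (221°, 13.4 nmi): east 13.4 sin 221° = -8.79, north 13.4 cos 221° = -10.11
Leg 2 (104°, 3.8 nmi): east 3.8 sin 104° = 3.69, north 3.8 cos 104° = -0.92
Current position: (-5.10, -11.03). Target: (1.3, 21.1). Remaining: Δeast = 6.40, Δnorth = 32.13.
Bearing = atan2(6.40, 32.13) mod 360° = 11.27°; distance = √((6.40)² + (32.13)²) = 32.764 nmi.

011°, 32.8 nmi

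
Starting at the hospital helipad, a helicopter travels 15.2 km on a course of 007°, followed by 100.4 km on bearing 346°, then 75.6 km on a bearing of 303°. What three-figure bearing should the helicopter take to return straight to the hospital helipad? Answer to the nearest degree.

Leg 1 (007°, 15.2 km): east 15.2 sin 7° = 1.85, north 15.2 cos 7° = 15.09
Leg 2 (346°, 100.4 km): east 100.4 sin 346° = -24.29, north 100.4 cos 346° = 97.42
Leg 3 (303°, 75.6 km): east 75.6 sin 303° = -63.40, north 75.6 cos 303° = 41.17
Net displacement: -85.84 east, 153.68 north. Direction back to start is (85.84, -153.68): bearing = atan2(85.84, -153.68) mod 360° = 150.81° ≈ 151°.

151°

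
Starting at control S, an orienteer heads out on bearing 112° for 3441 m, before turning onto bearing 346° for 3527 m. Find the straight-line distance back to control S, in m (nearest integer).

Leg 1 (112°, 3441 m): east 3441 sin 112° = 3190.44, north 3441 cos 112° = -1289.02
Leg 2 (346°, 3527 m): east 3527 sin 346° = -853.26, north 3527 cos 346° = 3422.23
Net: 2337.18 east, 2133.21 north. Distance = √((2337.18)² + (2133.21)²) = 3164.334 m.

3164 m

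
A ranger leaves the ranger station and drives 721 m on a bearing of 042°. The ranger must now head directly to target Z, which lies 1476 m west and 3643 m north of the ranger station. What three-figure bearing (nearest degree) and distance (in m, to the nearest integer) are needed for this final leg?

Leg 1 (042°, 721 m): east 721 sin 42° = 482.44, north 721 cos 42° = 535.81
Current position: (482.44, 535.81). Target: (-1476, 3643). Remaining: Δeast = -1958.44, Δnorth = 3107.19.
Bearing = atan2(-1958.44, 3107.19) mod 360° = 327.78°; distance = √((-1958.44)² + (3107.19)²) = 3672.893 m.

328°, 3673 m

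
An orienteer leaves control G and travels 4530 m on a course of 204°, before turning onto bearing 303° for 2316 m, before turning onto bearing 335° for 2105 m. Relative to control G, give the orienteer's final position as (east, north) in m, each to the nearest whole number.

(-4674, -969)

Leg 1 (204°, 4530 m): east 4530 sin 204° = -1842.52, north 4530 cos 204° = -4138.36
Leg 2 (303°, 2316 m): east 2316 sin 303° = -1942.36, north 2316 cos 303° = 1261.38
Leg 3 (335°, 2105 m): east 2105 sin 335° = -889.61, north 2105 cos 335° = 1907.78
Summing: -4674.49 m east, -969.20 m north → (-4674, -969).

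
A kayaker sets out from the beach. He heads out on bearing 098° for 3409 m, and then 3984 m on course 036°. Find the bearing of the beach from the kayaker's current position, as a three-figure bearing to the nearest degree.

Leg 1 (098°, 3409 m): east 3409 sin 98° = 3375.82, north 3409 cos 98° = -474.44
Leg 2 (036°, 3984 m): east 3984 sin 36° = 2341.74, north 3984 cos 36° = 3223.12
Net displacement: 5717.56 east, 2748.68 north. Direction back to start is (-5717.56, -2748.68): bearing = atan2(-5717.56, -2748.68) mod 360° = 244.32° ≈ 244°.

244°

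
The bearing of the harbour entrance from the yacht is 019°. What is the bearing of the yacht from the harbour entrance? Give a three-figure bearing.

Back-bearing = 019° + 180° = 199°.

199°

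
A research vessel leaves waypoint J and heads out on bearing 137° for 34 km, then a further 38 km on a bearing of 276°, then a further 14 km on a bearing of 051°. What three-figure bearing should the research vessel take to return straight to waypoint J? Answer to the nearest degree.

017°

Leg 1 (137°, 34 km): east 34 sin 137° = 23.19, north 34 cos 137° = -24.87
Leg 2 (276°, 38 km): east 38 sin 276° = -37.79, north 38 cos 276° = 3.97
Leg 3 (051°, 14 km): east 14 sin 51° = 10.88, north 14 cos 51° = 8.81
Net displacement: -3.72 east, -12.08 north. Direction back to start is (3.72, 12.08): bearing = atan2(3.72, 12.08) mod 360° = 17.13° ≈ 017°.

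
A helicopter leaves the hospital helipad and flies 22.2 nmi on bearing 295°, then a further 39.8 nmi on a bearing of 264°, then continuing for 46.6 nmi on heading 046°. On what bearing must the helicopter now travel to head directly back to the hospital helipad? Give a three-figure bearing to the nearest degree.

Leg 1 (295°, 22.2 nmi): east 22.2 sin 295° = -20.12, north 22.2 cos 295° = 9.38
Leg 2 (264°, 39.8 nmi): east 39.8 sin 264° = -39.58, north 39.8 cos 264° = -4.16
Leg 3 (046°, 46.6 nmi): east 46.6 sin 46° = 33.52, north 46.6 cos 46° = 32.37
Net displacement: -26.18 east, 37.59 north. Direction back to start is (26.18, -37.59): bearing = atan2(26.18, -37.59) mod 360° = 145.15° ≈ 145°.

145°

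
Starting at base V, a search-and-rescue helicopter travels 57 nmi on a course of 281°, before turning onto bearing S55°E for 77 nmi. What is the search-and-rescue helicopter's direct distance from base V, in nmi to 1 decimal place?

34.0 nmi

Leg 1 (281°, 57 nmi): east 57 sin 281° = -55.95, north 57 cos 281° = 10.88
Leg 2 (S55°E, 77 nmi): east 77 sin 125° = 63.07, north 77 cos 125° = -44.17
Net: 7.12 east, -33.29 north. Distance = √((7.12)² + (-33.29)²) = 34.043 nmi.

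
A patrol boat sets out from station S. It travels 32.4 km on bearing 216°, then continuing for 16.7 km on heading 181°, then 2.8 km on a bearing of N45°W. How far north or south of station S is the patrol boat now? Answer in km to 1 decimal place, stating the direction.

40.9 km south

Leg 1 (216°, 32.4 km): east 32.4 sin 216° = -19.04, north 32.4 cos 216° = -26.21
Leg 2 (181°, 16.7 km): east 16.7 sin 181° = -0.29, north 16.7 cos 181° = -16.70
Leg 3 (N45°W, 2.8 km): east 2.8 sin 315° = -1.98, north 2.8 cos 315° = 1.98
Net north component: -40.93 km.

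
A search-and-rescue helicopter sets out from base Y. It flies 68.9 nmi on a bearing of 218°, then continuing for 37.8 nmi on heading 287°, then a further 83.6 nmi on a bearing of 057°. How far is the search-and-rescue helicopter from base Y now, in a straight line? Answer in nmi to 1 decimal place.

8.8 nmi

Leg 1 (218°, 68.9 nmi): east 68.9 sin 218° = -42.42, north 68.9 cos 218° = -54.29
Leg 2 (287°, 37.8 nmi): east 37.8 sin 287° = -36.15, north 37.8 cos 287° = 11.05
Leg 3 (057°, 83.6 nmi): east 83.6 sin 57° = 70.11, north 83.6 cos 57° = 45.53
Net: -8.45 east, 2.29 north. Distance = √((-8.45)² + (2.29)²) = 8.759 nmi.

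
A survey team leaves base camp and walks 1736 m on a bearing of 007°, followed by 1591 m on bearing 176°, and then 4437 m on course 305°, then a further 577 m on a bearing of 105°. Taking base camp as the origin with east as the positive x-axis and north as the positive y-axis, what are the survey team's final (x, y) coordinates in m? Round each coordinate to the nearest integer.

(-2755, 2532)

Leg 1 (007°, 1736 m): east 1736 sin 7° = 211.57, north 1736 cos 7° = 1723.06
Leg 2 (176°, 1591 m): east 1591 sin 176° = 110.98, north 1591 cos 176° = -1587.12
Leg 3 (305°, 4437 m): east 4437 sin 305° = -3634.58, north 4437 cos 305° = 2544.96
Leg 4 (105°, 577 m): east 577 sin 105° = 557.34, north 577 cos 105° = -149.34
Summing: -2754.69 m east, 2531.56 m north → (-2755, 2532).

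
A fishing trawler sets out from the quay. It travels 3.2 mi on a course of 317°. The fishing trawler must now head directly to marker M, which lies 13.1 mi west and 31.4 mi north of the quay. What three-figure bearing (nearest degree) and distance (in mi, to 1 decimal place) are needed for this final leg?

339°, 31.0 mi

Leg 1 (317°, 3.2 mi): east 3.2 sin 317° = -2.18, north 3.2 cos 317° = 2.34
Current position: (-2.18, 2.34). Target: (-13.1, 31.4). Remaining: Δeast = -10.92, Δnorth = 29.06.
Bearing = atan2(-10.92, 29.06) mod 360° = 339.41°; distance = √((-10.92)² + (29.06)²) = 31.043 mi.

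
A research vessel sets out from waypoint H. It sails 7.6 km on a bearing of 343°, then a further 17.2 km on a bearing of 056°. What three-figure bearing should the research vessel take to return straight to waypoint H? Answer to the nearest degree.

215°

Leg 1 (343°, 7.6 km): east 7.6 sin 343° = -2.22, north 7.6 cos 343° = 7.27
Leg 2 (056°, 17.2 km): east 17.2 sin 56° = 14.26, north 17.2 cos 56° = 9.62
Net displacement: 12.04 east, 16.89 north. Direction back to start is (-12.04, -16.89): bearing = atan2(-12.04, -16.89) mod 360° = 215.48° ≈ 215°.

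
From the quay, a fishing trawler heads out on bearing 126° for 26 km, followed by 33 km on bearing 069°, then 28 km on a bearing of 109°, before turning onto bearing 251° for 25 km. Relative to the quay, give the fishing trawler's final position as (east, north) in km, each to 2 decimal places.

Leg 1 (126°, 26 km): east 26 sin 126° = 21.03, north 26 cos 126° = -15.28
Leg 2 (069°, 33 km): east 33 sin 69° = 30.81, north 33 cos 69° = 11.83
Leg 3 (109°, 28 km): east 28 sin 109° = 26.47, north 28 cos 109° = -9.12
Leg 4 (251°, 25 km): east 25 sin 251° = -23.64, north 25 cos 251° = -8.14
Summing: 54.68 km east, -20.71 km north → (54.68, -20.71).

(54.68, -20.71)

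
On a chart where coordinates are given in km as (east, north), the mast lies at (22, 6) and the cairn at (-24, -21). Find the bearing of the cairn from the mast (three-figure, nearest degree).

Δeast = -24 − 22 = -46.00; Δnorth = -21 − 6 = -27.00.
Bearing = atan2(Δeast, Δnorth) mod 360° = 239.59° ≈ 240°.

240°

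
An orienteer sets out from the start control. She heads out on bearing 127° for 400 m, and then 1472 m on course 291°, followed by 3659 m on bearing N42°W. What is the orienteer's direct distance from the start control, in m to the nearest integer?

4616 m

Leg 1 (127°, 400 m): east 400 sin 127° = 319.45, north 400 cos 127° = -240.73
Leg 2 (291°, 1472 m): east 1472 sin 291° = -1374.23, north 1472 cos 291° = 527.52
Leg 3 (N42°W, 3659 m): east 3659 sin 318° = -2448.35, north 3659 cos 318° = 2719.17
Net: -3503.13 east, 3005.96 north. Distance = √((-3503.13)² + (3005.96)²) = 4616.023 m.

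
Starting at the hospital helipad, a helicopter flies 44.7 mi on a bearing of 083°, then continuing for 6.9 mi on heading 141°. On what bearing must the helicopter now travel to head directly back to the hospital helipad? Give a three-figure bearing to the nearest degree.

Leg 1 (083°, 44.7 mi): east 44.7 sin 83° = 44.37, north 44.7 cos 83° = 5.45
Leg 2 (141°, 6.9 mi): east 6.9 sin 141° = 4.34, north 6.9 cos 141° = -5.36
Net displacement: 48.71 east, 0.09 north. Direction back to start is (-48.71, -0.09): bearing = atan2(-48.71, -0.09) mod 360° = 269.90° ≈ 270°.

270°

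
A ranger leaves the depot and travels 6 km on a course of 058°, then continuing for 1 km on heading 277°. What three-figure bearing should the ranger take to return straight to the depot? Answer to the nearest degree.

Leg 1 (058°, 6 km): east 6 sin 58° = 5.09, north 6 cos 58° = 3.18
Leg 2 (277°, 1 km): east 1 sin 277° = -0.99, north 1 cos 277° = 0.12
Net displacement: 4.10 east, 3.30 north. Direction back to start is (-4.10, -3.30): bearing = atan2(-4.10, -3.30) mod 360° = 231.13° ≈ 231°.

231°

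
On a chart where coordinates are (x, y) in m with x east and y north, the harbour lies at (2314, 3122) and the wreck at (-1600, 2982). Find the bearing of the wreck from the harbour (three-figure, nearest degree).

Δeast = -1600 − 2314 = -3914.00; Δnorth = 2982 − 3122 = -140.00.
Bearing = atan2(Δeast, Δnorth) mod 360° = 267.95° ≈ 268°.

268°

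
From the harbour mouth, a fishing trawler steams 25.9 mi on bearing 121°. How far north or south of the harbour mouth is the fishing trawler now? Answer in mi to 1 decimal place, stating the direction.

Leg 1 (121°, 25.9 mi): east 25.9 sin 121° = 22.20, north 25.9 cos 121° = -13.34
Net north component: -13.34 mi.

13.3 mi south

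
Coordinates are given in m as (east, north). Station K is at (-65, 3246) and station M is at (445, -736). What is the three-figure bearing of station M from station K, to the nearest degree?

Δeast = 445 − -65 = 510.00; Δnorth = -736 − 3246 = -3982.00.
Bearing = atan2(Δeast, Δnorth) mod 360° = 172.70° ≈ 173°.

173°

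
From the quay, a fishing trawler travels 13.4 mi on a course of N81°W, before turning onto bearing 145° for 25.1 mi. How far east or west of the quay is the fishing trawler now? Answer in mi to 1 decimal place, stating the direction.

1.2 mi east

Leg 1 (N81°W, 13.4 mi): east 13.4 sin 279° = -13.24, north 13.4 cos 279° = 2.10
Leg 2 (145°, 25.1 mi): east 25.1 sin 145° = 14.40, north 25.1 cos 145° = -20.56
Net east component: 1.16 mi.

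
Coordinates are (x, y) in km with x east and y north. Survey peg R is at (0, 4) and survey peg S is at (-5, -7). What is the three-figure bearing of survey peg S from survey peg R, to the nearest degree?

Δeast = -5 − 0 = -5.00; Δnorth = -7 − 4 = -11.00.
Bearing = atan2(Δeast, Δnorth) mod 360° = 204.44° ≈ 204°.

204°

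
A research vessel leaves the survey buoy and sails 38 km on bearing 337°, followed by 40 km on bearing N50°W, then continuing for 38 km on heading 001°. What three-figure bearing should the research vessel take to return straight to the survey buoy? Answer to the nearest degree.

156°

Leg 1 (337°, 38 km): east 38 sin 337° = -14.85, north 38 cos 337° = 34.98
Leg 2 (N50°W, 40 km): east 40 sin 310° = -30.64, north 40 cos 310° = 25.71
Leg 3 (001°, 38 km): east 38 sin 1° = 0.66, north 38 cos 1° = 37.99
Net displacement: -44.83 east, 98.68 north. Direction back to start is (44.83, -98.68): bearing = atan2(44.83, -98.68) mod 360° = 155.57° ≈ 156°.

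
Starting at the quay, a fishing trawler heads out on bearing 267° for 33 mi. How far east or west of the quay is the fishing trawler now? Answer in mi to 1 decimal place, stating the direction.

33.0 mi west

Leg 1 (267°, 33 mi): east 33 sin 267° = -32.95, north 33 cos 267° = -1.73
Net east component: -32.95 mi.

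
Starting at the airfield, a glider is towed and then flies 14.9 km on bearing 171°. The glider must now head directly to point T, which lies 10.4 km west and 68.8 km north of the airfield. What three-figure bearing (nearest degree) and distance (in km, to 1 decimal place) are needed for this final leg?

351°, 84.5 km

Leg 1 (171°, 14.9 km): east 14.9 sin 171° = 2.33, north 14.9 cos 171° = -14.72
Current position: (2.33, -14.72). Target: (-10.4, 68.8). Remaining: Δeast = -12.73, Δnorth = 83.52.
Bearing = atan2(-12.73, 83.52) mod 360° = 351.33°; distance = √((-12.73)² + (83.52)²) = 84.481 km.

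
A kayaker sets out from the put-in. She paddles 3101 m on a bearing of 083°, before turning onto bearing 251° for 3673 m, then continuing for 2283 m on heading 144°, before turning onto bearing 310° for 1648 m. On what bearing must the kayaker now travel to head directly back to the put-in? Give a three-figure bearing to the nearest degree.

011°

Leg 1 (083°, 3101 m): east 3101 sin 83° = 3077.89, north 3101 cos 83° = 377.92
Leg 2 (251°, 3673 m): east 3673 sin 251° = -3472.89, north 3673 cos 251° = -1195.81
Leg 3 (144°, 2283 m): east 2283 sin 144° = 1341.91, north 2283 cos 144° = -1846.99
Leg 4 (310°, 1648 m): east 1648 sin 310° = -1262.44, north 1648 cos 310° = 1059.31
Net displacement: -315.53 east, -1605.57 north. Direction back to start is (315.53, 1605.57): bearing = atan2(315.53, 1605.57) mod 360° = 11.12° ≈ 011°.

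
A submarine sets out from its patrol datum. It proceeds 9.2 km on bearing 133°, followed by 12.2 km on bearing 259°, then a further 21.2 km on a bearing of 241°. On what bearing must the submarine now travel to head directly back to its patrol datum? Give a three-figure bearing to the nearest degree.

Leg 1 (133°, 9.2 km): east 9.2 sin 133° = 6.73, north 9.2 cos 133° = -6.27
Leg 2 (259°, 12.2 km): east 12.2 sin 259° = -11.98, north 12.2 cos 259° = -2.33
Leg 3 (241°, 21.2 km): east 21.2 sin 241° = -18.54, north 21.2 cos 241° = -10.28
Net displacement: -23.79 east, -18.88 north. Direction back to start is (23.79, 18.88): bearing = atan2(23.79, 18.88) mod 360° = 51.56° ≈ 052°.

052°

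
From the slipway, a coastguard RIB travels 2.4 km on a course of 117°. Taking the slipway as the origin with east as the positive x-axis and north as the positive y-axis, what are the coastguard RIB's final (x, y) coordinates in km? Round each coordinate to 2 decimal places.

Leg 1 (117°, 2.4 km): east 2.4 sin 117° = 2.14, north 2.4 cos 117° = -1.09
Summing: 2.14 km east, -1.09 km north → (2.14, -1.09).

(2.14, -1.09)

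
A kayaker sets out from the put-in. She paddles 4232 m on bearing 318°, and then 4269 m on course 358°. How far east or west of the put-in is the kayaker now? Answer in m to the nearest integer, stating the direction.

Leg 1 (318°, 4232 m): east 4232 sin 318° = -2831.76, north 4232 cos 318° = 3144.99
Leg 2 (358°, 4269 m): east 4269 sin 358° = -148.99, north 4269 cos 358° = 4266.40
Net east component: -2980.75 m.

2981 m west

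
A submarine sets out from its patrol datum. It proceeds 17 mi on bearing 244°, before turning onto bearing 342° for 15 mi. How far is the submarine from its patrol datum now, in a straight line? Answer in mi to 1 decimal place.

Leg 1 (244°, 17 mi): east 17 sin 244° = -15.28, north 17 cos 244° = -7.45
Leg 2 (342°, 15 mi): east 15 sin 342° = -4.64, north 15 cos 342° = 14.27
Net: -19.91 east, 6.81 north. Distance = √((-19.91)² + (6.81)²) = 21.048 mi.

21.0 mi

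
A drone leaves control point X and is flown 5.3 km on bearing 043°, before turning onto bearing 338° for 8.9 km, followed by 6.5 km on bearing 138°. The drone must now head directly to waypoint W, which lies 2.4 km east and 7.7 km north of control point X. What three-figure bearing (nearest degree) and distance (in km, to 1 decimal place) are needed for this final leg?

280°, 2.3 km

Leg 1 (043°, 5.3 km): east 5.3 sin 43° = 3.61, north 5.3 cos 43° = 3.88
Leg 2 (338°, 8.9 km): east 8.9 sin 338° = -3.33, north 8.9 cos 338° = 8.25
Leg 3 (138°, 6.5 km): east 6.5 sin 138° = 4.35, north 6.5 cos 138° = -4.83
Current position: (4.63, 7.30). Target: (2.4, 7.7). Remaining: Δeast = -2.23, Δnorth = 0.40.
Bearing = atan2(-2.23, 0.40) mod 360° = 280.23°; distance = √((-2.23)² + (0.40)²) = 2.266 km.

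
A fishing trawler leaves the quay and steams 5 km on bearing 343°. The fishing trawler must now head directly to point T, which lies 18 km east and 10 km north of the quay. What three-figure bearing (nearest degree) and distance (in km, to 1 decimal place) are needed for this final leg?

Leg 1 (343°, 5 km): east 5 sin 343° = -1.46, north 5 cos 343° = 4.78
Current position: (-1.46, 4.78). Target: (18, 10). Remaining: Δeast = 19.46, Δnorth = 5.22.
Bearing = atan2(19.46, 5.22) mod 360° = 74.99°; distance = √((19.46)² + (5.22)²) = 20.149 km.

075°, 20.1 km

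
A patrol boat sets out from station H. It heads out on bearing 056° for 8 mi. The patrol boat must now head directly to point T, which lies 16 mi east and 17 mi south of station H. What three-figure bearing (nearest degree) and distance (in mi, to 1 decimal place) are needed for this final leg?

156°, 23.4 mi

Leg 1 (056°, 8 mi): east 8 sin 56° = 6.63, north 8 cos 56° = 4.47
Current position: (6.63, 4.47). Target: (16, -17). Remaining: Δeast = 9.37, Δnorth = -21.47.
Bearing = atan2(9.37, -21.47) mod 360° = 156.43°; distance = √((9.37)² + (-21.47)²) = 23.428 mi.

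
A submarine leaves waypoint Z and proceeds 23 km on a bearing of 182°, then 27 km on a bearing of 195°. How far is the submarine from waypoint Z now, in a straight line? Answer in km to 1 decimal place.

Leg 1 (182°, 23 km): east 23 sin 182° = -0.80, north 23 cos 182° = -22.99
Leg 2 (195°, 27 km): east 27 sin 195° = -6.99, north 27 cos 195° = -26.08
Net: -7.79 east, -49.07 north. Distance = √((-7.79)² + (-49.07)²) = 49.681 km.

49.7 km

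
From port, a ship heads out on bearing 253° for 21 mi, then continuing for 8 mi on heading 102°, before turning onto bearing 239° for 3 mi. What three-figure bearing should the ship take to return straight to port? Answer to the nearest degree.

Leg 1 (253°, 21 mi): east 21 sin 253° = -20.08, north 21 cos 253° = -6.14
Leg 2 (102°, 8 mi): east 8 sin 102° = 7.83, north 8 cos 102° = -1.66
Leg 3 (239°, 3 mi): east 3 sin 239° = -2.57, north 3 cos 239° = -1.55
Net displacement: -14.83 east, -9.35 north. Direction back to start is (14.83, 9.35): bearing = atan2(14.83, 9.35) mod 360° = 57.77° ≈ 058°.

058°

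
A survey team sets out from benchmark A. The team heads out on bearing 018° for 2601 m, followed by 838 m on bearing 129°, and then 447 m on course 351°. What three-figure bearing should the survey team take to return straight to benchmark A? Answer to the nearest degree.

210°

Leg 1 (018°, 2601 m): east 2601 sin 18° = 803.75, north 2601 cos 18° = 2473.70
Leg 2 (129°, 838 m): east 838 sin 129° = 651.25, north 838 cos 129° = -527.37
Leg 3 (351°, 447 m): east 447 sin 351° = -69.93, north 447 cos 351° = 441.50
Net displacement: 1385.08 east, 2387.82 north. Direction back to start is (-1385.08, -2387.82): bearing = atan2(-1385.08, -2387.82) mod 360° = 210.12° ≈ 210°.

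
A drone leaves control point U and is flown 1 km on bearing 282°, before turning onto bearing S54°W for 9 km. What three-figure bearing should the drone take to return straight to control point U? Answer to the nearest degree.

Leg 1 (282°, 1 km): east 1 sin 282° = -0.98, north 1 cos 282° = 0.21
Leg 2 (S54°W, 9 km): east 9 sin 234° = -7.28, north 9 cos 234° = -5.29
Net displacement: -8.26 east, -5.08 north. Direction back to start is (8.26, 5.08): bearing = atan2(8.26, 5.08) mod 360° = 58.39° ≈ 058°.

058°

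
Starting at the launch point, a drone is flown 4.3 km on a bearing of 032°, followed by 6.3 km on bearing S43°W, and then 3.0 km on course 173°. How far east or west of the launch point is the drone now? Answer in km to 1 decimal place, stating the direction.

Leg 1 (032°, 4.3 km): east 4.3 sin 32° = 2.28, north 4.3 cos 32° = 3.65
Leg 2 (S43°W, 6.3 km): east 6.3 sin 223° = -4.30, north 6.3 cos 223° = -4.61
Leg 3 (173°, 3.0 km): east 3.0 sin 173° = 0.37, north 3.0 cos 173° = -2.98
Net east component: -1.65 km.

1.7 km west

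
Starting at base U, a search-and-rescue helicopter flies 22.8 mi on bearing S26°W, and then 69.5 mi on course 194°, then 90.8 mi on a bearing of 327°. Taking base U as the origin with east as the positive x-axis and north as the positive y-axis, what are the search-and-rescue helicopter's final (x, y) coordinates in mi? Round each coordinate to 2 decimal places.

(-76.26, -11.78)

Leg 1 (S26°W, 22.8 mi): east 22.8 sin 206° = -9.99, north 22.8 cos 206° = -20.49
Leg 2 (194°, 69.5 mi): east 69.5 sin 194° = -16.81, north 69.5 cos 194° = -67.44
Leg 3 (327°, 90.8 mi): east 90.8 sin 327° = -49.45, north 90.8 cos 327° = 76.15
Summing: -76.26 mi east, -11.78 mi north → (-76.26, -11.78).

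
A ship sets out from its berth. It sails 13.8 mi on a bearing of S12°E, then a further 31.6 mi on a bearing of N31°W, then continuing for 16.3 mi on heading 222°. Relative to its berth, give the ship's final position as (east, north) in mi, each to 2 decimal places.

(-24.31, 1.47)

Leg 1 (S12°E, 13.8 mi): east 13.8 sin 168° = 2.87, north 13.8 cos 168° = -13.50
Leg 2 (N31°W, 31.6 mi): east 31.6 sin 329° = -16.28, north 31.6 cos 329° = 27.09
Leg 3 (222°, 16.3 mi): east 16.3 sin 222° = -10.91, north 16.3 cos 222° = -12.11
Summing: -24.31 mi east, 1.47 mi north → (-24.31, 1.47).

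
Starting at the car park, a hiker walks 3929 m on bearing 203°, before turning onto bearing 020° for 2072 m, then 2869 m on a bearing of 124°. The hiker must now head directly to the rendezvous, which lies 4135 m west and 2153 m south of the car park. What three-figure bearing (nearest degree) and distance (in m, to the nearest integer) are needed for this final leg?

Leg 1 (203°, 3929 m): east 3929 sin 203° = -1535.18, north 3929 cos 203° = -3616.66
Leg 2 (020°, 2072 m): east 2072 sin 20° = 708.67, north 2072 cos 20° = 1947.04
Leg 3 (124°, 2869 m): east 2869 sin 124° = 2378.51, north 2869 cos 124° = -1604.32
Current position: (1551.99, -3273.94). Target: (-4135, -2153). Remaining: Δeast = -5686.99, Δnorth = 1120.94.
Bearing = atan2(-5686.99, 1120.94) mod 360° = 281.15°; distance = √((-5686.99)² + (1120.94)²) = 5796.412 m.

281°, 5796 m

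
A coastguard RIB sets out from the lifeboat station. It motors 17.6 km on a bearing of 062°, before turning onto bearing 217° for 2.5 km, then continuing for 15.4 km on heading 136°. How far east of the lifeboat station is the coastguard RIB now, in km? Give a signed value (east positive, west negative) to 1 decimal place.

Leg 1 (062°, 17.6 km): east 17.6 sin 62° = 15.54, north 17.6 cos 62° = 8.26
Leg 2 (217°, 2.5 km): east 2.5 sin 217° = -1.50, north 2.5 cos 217° = -2.00
Leg 3 (136°, 15.4 km): east 15.4 sin 136° = 10.70, north 15.4 cos 136° = -11.08
Net east component: 24.73 km.

24.7 km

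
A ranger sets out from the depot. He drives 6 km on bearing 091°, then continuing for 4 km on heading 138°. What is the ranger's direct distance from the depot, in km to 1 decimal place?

Leg 1 (091°, 6 km): east 6 sin 91° = 6.00, north 6 cos 91° = -0.10
Leg 2 (138°, 4 km): east 4 sin 138° = 2.68, north 4 cos 138° = -2.97
Net: 8.68 east, -3.08 north. Distance = √((8.68)² + (-3.08)²) = 9.205 km.

9.2 km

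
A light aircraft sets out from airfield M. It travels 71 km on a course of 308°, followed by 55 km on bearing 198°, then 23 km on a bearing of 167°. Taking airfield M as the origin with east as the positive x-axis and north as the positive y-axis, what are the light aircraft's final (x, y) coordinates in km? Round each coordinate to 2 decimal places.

Leg 1 (308°, 71 km): east 71 sin 308° = -55.95, north 71 cos 308° = 43.71
Leg 2 (198°, 55 km): east 55 sin 198° = -17.00, north 55 cos 198° = -52.31
Leg 3 (167°, 23 km): east 23 sin 167° = 5.17, north 23 cos 167° = -22.41
Summing: -67.77 km east, -31.01 km north → (-67.77, -31.01).

(-67.77, -31.01)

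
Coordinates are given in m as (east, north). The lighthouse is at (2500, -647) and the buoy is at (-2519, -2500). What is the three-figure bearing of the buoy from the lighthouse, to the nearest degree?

Δeast = -2519 − 2500 = -5019.00; Δnorth = -2500 − -647 = -1853.00.
Bearing = atan2(Δeast, Δnorth) mod 360° = 249.74° ≈ 250°.

250°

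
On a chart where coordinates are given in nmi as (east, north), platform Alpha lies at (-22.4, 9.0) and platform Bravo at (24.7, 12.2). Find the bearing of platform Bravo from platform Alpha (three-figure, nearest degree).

086°

Δeast = 24.7 − -22.4 = 47.10; Δnorth = 12.2 − 9.0 = 3.20.
Bearing = atan2(Δeast, Δnorth) mod 360° = 86.11° ≈ 086°.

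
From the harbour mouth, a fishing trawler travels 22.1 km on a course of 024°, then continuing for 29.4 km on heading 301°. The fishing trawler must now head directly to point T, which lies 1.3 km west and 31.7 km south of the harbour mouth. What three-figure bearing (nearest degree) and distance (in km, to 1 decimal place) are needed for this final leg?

Leg 1 (024°, 22.1 km): east 22.1 sin 24° = 8.99, north 22.1 cos 24° = 20.19
Leg 2 (301°, 29.4 km): east 29.4 sin 301° = -25.20, north 29.4 cos 301° = 15.14
Current position: (-16.21, 35.33). Target: (-1.3, -31.7). Remaining: Δeast = 14.91, Δnorth = -67.03.
Bearing = atan2(14.91, -67.03) mod 360° = 167.46°; distance = √((14.91)² + (-67.03)²) = 68.670 km.

167°, 68.7 km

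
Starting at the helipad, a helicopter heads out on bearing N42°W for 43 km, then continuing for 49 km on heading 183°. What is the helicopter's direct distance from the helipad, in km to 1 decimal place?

Leg 1 (N42°W, 43 km): east 43 sin 318° = -28.77, north 43 cos 318° = 31.96
Leg 2 (183°, 49 km): east 49 sin 183° = -2.56, north 49 cos 183° = -48.93
Net: -31.34 east, -16.98 north. Distance = √((-31.34)² + (-16.98)²) = 35.641 km.

35.6 km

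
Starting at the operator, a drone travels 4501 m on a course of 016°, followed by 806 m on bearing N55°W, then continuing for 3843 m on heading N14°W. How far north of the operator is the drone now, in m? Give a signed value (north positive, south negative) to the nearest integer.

Leg 1 (016°, 4501 m): east 4501 sin 16° = 1240.64, north 4501 cos 16° = 4326.64
Leg 2 (N55°W, 806 m): east 806 sin 305° = -660.24, north 806 cos 305° = 462.30
Leg 3 (N14°W, 3843 m): east 3843 sin 346° = -929.71, north 3843 cos 346° = 3728.85
Net north component: 8517.79 m.

8518 m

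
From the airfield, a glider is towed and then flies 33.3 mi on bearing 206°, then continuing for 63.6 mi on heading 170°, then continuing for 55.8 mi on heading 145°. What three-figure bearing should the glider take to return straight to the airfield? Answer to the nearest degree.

348°

Leg 1 (206°, 33.3 mi): east 33.3 sin 206° = -14.60, north 33.3 cos 206° = -29.93
Leg 2 (170°, 63.6 mi): east 63.6 sin 170° = 11.04, north 63.6 cos 170° = -62.63
Leg 3 (145°, 55.8 mi): east 55.8 sin 145° = 32.01, north 55.8 cos 145° = -45.71
Net displacement: 28.45 east, -138.27 north. Direction back to start is (-28.45, 138.27): bearing = atan2(-28.45, 138.27) mod 360° = 348.37° ≈ 348°.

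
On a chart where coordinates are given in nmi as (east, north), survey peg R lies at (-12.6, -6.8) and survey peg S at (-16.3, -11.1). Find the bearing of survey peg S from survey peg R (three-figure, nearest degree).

221°

Δeast = -16.3 − -12.6 = -3.70; Δnorth = -11.1 − -6.8 = -4.30.
Bearing = atan2(Δeast, Δnorth) mod 360° = 220.71° ≈ 221°.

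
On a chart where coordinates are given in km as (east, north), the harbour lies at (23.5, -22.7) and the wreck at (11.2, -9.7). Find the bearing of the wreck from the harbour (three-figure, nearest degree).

317°

Δeast = 11.2 − 23.5 = -12.30; Δnorth = -9.7 − -22.7 = 13.00.
Bearing = atan2(Δeast, Δnorth) mod 360° = 316.58° ≈ 317°.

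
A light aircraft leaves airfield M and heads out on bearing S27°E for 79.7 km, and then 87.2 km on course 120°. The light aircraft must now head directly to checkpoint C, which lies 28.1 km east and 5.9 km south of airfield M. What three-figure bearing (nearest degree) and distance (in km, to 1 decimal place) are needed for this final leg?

322°, 137.1 km

Leg 1 (S27°E, 79.7 km): east 79.7 sin 153° = 36.18, north 79.7 cos 153° = -71.01
Leg 2 (120°, 87.2 km): east 87.2 sin 120° = 75.52, north 87.2 cos 120° = -43.60
Current position: (111.70, -114.61). Target: (28.1, -5.9). Remaining: Δeast = -83.60, Δnorth = 108.71.
Bearing = atan2(-83.60, 108.71) mod 360° = 322.44°; distance = √((-83.60)² + (108.71)²) = 137.141 km.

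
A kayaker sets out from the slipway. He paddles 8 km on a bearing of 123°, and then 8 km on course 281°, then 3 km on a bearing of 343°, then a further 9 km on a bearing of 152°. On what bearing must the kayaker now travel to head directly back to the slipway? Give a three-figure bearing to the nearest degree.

344°

Leg 1 (123°, 8 km): east 8 sin 123° = 6.71, north 8 cos 123° = -4.36
Leg 2 (281°, 8 km): east 8 sin 281° = -7.85, north 8 cos 281° = 1.53
Leg 3 (343°, 3 km): east 3 sin 343° = -0.88, north 3 cos 343° = 2.87
Leg 4 (152°, 9 km): east 9 sin 152° = 4.23, north 9 cos 152° = -7.95
Net displacement: 2.20 east, -7.91 north. Direction back to start is (-2.20, 7.91): bearing = atan2(-2.20, 7.91) mod 360° = 344.42° ≈ 344°.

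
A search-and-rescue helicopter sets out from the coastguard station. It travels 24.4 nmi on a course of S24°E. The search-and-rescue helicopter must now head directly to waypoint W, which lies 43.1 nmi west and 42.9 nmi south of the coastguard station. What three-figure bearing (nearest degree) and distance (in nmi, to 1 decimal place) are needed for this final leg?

Leg 1 (S24°E, 24.4 nmi): east 24.4 sin 156° = 9.92, north 24.4 cos 156° = -22.29
Current position: (9.92, -22.29). Target: (-43.1, -42.9). Remaining: Δeast = -53.02, Δnorth = -20.61.
Bearing = atan2(-53.02, -20.61) mod 360° = 248.76°; distance = √((-53.02)² + (-20.61)²) = 56.889 nmi.

249°, 56.9 nmi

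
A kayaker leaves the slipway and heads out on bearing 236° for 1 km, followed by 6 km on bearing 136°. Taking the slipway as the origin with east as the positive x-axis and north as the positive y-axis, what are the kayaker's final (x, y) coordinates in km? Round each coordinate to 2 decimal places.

(3.34, -4.88)

Leg 1 (236°, 1 km): east 1 sin 236° = -0.83, north 1 cos 236° = -0.56
Leg 2 (136°, 6 km): east 6 sin 136° = 4.17, north 6 cos 136° = -4.32
Summing: 3.34 km east, -4.88 km north → (3.34, -4.88).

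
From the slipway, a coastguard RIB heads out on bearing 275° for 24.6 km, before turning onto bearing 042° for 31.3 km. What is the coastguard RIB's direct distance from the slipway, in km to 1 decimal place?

25.7 km

Leg 1 (275°, 24.6 km): east 24.6 sin 275° = -24.51, north 24.6 cos 275° = 2.14
Leg 2 (042°, 31.3 km): east 31.3 sin 42° = 20.94, north 31.3 cos 42° = 23.26
Net: -3.56 east, 25.40 north. Distance = √((-3.56)² + (25.40)²) = 25.653 km.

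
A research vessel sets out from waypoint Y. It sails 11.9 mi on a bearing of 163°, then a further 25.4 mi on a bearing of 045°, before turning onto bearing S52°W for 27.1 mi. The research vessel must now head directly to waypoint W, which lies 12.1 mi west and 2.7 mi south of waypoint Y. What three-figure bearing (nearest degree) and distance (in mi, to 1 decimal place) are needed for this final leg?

Leg 1 (163°, 11.9 mi): east 11.9 sin 163° = 3.48, north 11.9 cos 163° = -11.38
Leg 2 (045°, 25.4 mi): east 25.4 sin 45° = 17.96, north 25.4 cos 45° = 17.96
Leg 3 (S52°W, 27.1 mi): east 27.1 sin 232° = -21.36, north 27.1 cos 232° = -16.68
Current position: (0.08, -10.10). Target: (-12.1, -2.7). Remaining: Δeast = -12.18, Δnorth = 7.40.
Bearing = atan2(-12.18, 7.40) mod 360° = 301.28°; distance = √((-12.18)² + (7.40)²) = 14.258 mi.

301°, 14.3 mi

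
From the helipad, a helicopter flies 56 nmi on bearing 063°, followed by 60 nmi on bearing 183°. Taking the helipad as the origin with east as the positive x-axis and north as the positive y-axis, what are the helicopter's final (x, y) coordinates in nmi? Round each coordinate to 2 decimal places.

Leg 1 (063°, 56 nmi): east 56 sin 63° = 49.90, north 56 cos 63° = 25.42
Leg 2 (183°, 60 nmi): east 60 sin 183° = -3.14, north 60 cos 183° = -59.92
Summing: 46.76 nmi east, -34.49 nmi north → (46.76, -34.49).

(46.76, -34.49)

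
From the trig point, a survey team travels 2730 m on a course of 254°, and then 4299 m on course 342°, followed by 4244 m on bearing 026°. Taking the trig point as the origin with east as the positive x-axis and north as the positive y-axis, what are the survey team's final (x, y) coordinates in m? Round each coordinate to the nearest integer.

Leg 1 (254°, 2730 m): east 2730 sin 254° = -2624.24, north 2730 cos 254° = -752.49
Leg 2 (342°, 4299 m): east 4299 sin 342° = -1328.46, north 4299 cos 342° = 4088.59
Leg 3 (026°, 4244 m): east 4244 sin 26° = 1860.45, north 4244 cos 26° = 3814.48
Summing: -2092.26 m east, 7150.58 m north → (-2092, 7151).

(-2092, 7151)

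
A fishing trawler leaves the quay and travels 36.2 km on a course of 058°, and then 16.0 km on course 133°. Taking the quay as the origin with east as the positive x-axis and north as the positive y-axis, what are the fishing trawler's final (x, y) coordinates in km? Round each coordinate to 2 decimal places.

(42.40, 8.27)

Leg 1 (058°, 36.2 km): east 36.2 sin 58° = 30.70, north 36.2 cos 58° = 19.18
Leg 2 (133°, 16.0 km): east 16.0 sin 133° = 11.70, north 16.0 cos 133° = -10.91
Summing: 42.40 km east, 8.27 km north → (42.40, 8.27).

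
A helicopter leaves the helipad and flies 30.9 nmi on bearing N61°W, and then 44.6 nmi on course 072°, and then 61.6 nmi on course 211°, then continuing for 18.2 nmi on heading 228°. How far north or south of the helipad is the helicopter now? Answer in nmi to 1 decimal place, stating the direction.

Leg 1 (N61°W, 30.9 nmi): east 30.9 sin 299° = -27.03, north 30.9 cos 299° = 14.98
Leg 2 (072°, 44.6 nmi): east 44.6 sin 72° = 42.42, north 44.6 cos 72° = 13.78
Leg 3 (211°, 61.6 nmi): east 61.6 sin 211° = -31.73, north 61.6 cos 211° = -52.80
Leg 4 (228°, 18.2 nmi): east 18.2 sin 228° = -13.53, north 18.2 cos 228° = -12.18
Net north component: -36.22 nmi.

36.2 nmi south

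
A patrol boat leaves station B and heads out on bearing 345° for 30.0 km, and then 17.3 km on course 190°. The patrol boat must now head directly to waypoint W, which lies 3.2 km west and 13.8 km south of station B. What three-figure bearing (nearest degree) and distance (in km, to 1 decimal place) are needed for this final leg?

Leg 1 (345°, 30.0 km): east 30.0 sin 345° = -7.76, north 30.0 cos 345° = 28.98
Leg 2 (190°, 17.3 km): east 17.3 sin 190° = -3.00, north 17.3 cos 190° = -17.04
Current position: (-10.77, 11.94). Target: (-3.2, -13.8). Remaining: Δeast = 7.57, Δnorth = -25.74.
Bearing = atan2(7.57, -25.74) mod 360° = 163.61°; distance = √((7.57)² + (-25.74)²) = 26.830 km.

164°, 26.8 km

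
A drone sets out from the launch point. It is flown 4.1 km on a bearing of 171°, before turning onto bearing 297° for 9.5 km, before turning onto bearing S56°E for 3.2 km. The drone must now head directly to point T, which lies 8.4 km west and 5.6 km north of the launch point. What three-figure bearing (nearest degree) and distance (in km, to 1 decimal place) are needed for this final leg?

Leg 1 (171°, 4.1 km): east 4.1 sin 171° = 0.64, north 4.1 cos 171° = -4.05
Leg 2 (297°, 9.5 km): east 9.5 sin 297° = -8.46, north 9.5 cos 297° = 4.31
Leg 3 (S56°E, 3.2 km): east 3.2 sin 124° = 2.65, north 3.2 cos 124° = -1.79
Current position: (-5.17, -1.53). Target: (-8.4, 5.6). Remaining: Δeast = -3.23, Δnorth = 7.13.
Bearing = atan2(-3.23, 7.13) mod 360° = 335.62°; distance = √((-3.23)² + (7.13)²) = 7.824 km.

336°, 7.8 km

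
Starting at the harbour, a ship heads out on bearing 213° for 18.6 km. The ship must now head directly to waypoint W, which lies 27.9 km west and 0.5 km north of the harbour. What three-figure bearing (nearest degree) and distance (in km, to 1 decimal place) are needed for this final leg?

Leg 1 (213°, 18.6 km): east 18.6 sin 213° = -10.13, north 18.6 cos 213° = -15.60
Current position: (-10.13, -15.60). Target: (-27.9, 0.5). Remaining: Δeast = -17.77, Δnorth = 16.10.
Bearing = atan2(-17.77, 16.10) mod 360° = 312.18°; distance = √((-17.77)² + (16.10)²) = 23.978 km.

312°, 24.0 km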